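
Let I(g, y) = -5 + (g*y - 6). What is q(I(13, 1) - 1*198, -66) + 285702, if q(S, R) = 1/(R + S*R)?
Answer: 3676984741/12870 ≈ 2.8570e+5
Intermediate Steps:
I(g, y) = -11 + g*y (I(g, y) = -5 + (-6 + g*y) = -11 + g*y)
q(S, R) = 1/(R + R*S)
q(I(13, 1) - 1*198, -66) + 285702 = 1/((-66)*(1 + ((-11 + 13*1) - 1*198))) + 285702 = -1/(66*(1 + ((-11 + 13) - 198))) + 285702 = -1/(66*(1 + (2 - 198))) + 285702 = -1/(66*(1 - 196)) + 285702 = -1/66/(-195) + 285702 = -1/66*(-1/195) + 285702 = 1/12870 + 285702 = 3676984741/12870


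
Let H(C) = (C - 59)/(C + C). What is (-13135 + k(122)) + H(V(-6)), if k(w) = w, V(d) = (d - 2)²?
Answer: -1665659/128 ≈ -13013.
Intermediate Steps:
V(d) = (-2 + d)²
H(C) = (-59 + C)/(2*C) (H(C) = (-59 + C)/((2*C)) = (-59 + C)*(1/(2*C)) = (-59 + C)/(2*C))
(-13135 + k(122)) + H(V(-6)) = (-13135 + 122) + (-59 + (-2 - 6)²)/(2*((-2 - 6)²)) = -13013 + (-59 + (-8)²)/(2*((-8)²)) = -13013 + (½)*(-59 + 64)/64 = -13013 + (½)*(1/64)*5 = -13013 + 5/128 = -1665659/128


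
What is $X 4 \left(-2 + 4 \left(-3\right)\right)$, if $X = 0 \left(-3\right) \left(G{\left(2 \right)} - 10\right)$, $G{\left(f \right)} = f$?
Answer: $0$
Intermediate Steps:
$X = 0$ ($X = 0 \left(-3\right) \left(2 - 10\right) = 0 \left(-8\right) = 0$)
$X 4 \left(-2 + 4 \left(-3\right)\right) = 0 \cdot 4 \left(-2 + 4 \left(-3\right)\right) = 0 \cdot 4 \left(-2 - 12\right) = 0 \cdot 4 \left(-14\right) = 0 \left(-56\right) = 0$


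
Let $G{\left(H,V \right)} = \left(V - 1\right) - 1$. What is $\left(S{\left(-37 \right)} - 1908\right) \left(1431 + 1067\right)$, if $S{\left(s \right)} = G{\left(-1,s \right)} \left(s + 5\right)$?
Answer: $-1648680$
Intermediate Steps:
$G{\left(H,V \right)} = -2 + V$ ($G{\left(H,V \right)} = \left(-1 + V\right) - 1 = -2 + V$)
$S{\left(s \right)} = \left(-2 + s\right) \left(5 + s\right)$ ($S{\left(s \right)} = \left(-2 + s\right) \left(s + 5\right) = \left(-2 + s\right) \left(5 + s\right)$)
$\left(S{\left(-37 \right)} - 1908\right) \left(1431 + 1067\right) = \left(\left(-2 - 37\right) \left(5 - 37\right) - 1908\right) \left(1431 + 1067\right) = \left(\left(-39\right) \left(-32\right) - 1908\right) 2498 = \left(1248 - 1908\right) 2498 = \left(-660\right) 2498 = -1648680$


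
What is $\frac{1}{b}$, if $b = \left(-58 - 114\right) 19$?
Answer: $- \frac{1}{3268} \approx -0.000306$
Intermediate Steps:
$b = -3268$ ($b = \left(-172\right) 19 = -3268$)
$\frac{1}{b} = \frac{1}{-3268} = - \frac{1}{3268}$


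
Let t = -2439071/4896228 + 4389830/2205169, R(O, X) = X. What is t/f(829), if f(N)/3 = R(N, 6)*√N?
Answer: 16115044803241*√829/161112986242182504 ≈ 0.0028799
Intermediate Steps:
t = 16115044803241/10797010202532 (t = -2439071*1/4896228 + 4389830*(1/2205169) = -2439071/4896228 + 4389830/2205169 = 16115044803241/10797010202532 ≈ 1.4925)
f(N) = 18*√N (f(N) = 3*(6*√N) = 18*√N)
t/f(829) = 16115044803241/(10797010202532*((18*√829))) = 16115044803241*(√829/14922)/10797010202532 = 16115044803241*√829/161112986242182504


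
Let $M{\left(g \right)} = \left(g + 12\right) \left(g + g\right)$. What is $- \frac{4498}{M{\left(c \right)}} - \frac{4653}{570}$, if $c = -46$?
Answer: $- \frac{1426537}{148580} \approx -9.6011$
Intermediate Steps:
$M{\left(g \right)} = 2 g \left(12 + g\right)$ ($M{\left(g \right)} = \left(12 + g\right) 2 g = 2 g \left(12 + g\right)$)
$- \frac{4498}{M{\left(c \right)}} - \frac{4653}{570} = - \frac{4498}{2 \left(-46\right) \left(12 - 46\right)} - \frac{4653}{570} = - \frac{4498}{2 \left(-46\right) \left(-34\right)} - \frac{1551}{190} = - \frac{4498}{3128} - \frac{1551}{190} = \left(-4498\right) \frac{1}{3128} - \frac{1551}{190} = - \frac{2249}{1564} - \frac{1551}{190} = - \frac{1426537}{148580}$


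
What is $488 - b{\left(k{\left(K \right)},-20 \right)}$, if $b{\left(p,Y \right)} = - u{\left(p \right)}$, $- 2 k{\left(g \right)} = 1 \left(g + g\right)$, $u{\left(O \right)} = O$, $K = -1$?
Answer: $489$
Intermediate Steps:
$k{\left(g \right)} = - g$ ($k{\left(g \right)} = - \frac{1 \left(g + g\right)}{2} = - \frac{1 \cdot 2 g}{2} = - \frac{2 g}{2} = - g$)
$b{\left(p,Y \right)} = - p$
$488 - b{\left(k{\left(K \right)},-20 \right)} = 488 - - \left(-1\right) \left(-1\right) = 488 - \left(-1\right) 1 = 488 - -1 = 488 + 1 = 489$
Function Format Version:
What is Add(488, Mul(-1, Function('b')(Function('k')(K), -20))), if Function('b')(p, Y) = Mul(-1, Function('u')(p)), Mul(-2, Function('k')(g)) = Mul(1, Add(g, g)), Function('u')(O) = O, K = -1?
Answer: 489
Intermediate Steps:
Function('k')(g) = Mul(-1, g) (Function('k')(g) = Mul(Rational(-1, 2), Mul(1, Add(g, g))) = Mul(Rational(-1, 2), Mul(1, Mul(2, g))) = Mul(Rational(-1, 2), Mul(2, g)) = Mul(-1, g))
Function('b')(p, Y) = Mul(-1, p)
Add(488, Mul(-1, Function('b')(Function('k')(K), -20))) = Add(488, Mul(-1, Mul(-1, Mul(-1, -1)))) = Add(488, Mul(-1, Mul(-1, 1))) = Add(488, Mul(-1, -1)) = Add(488, 1) = 489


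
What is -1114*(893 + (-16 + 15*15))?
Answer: -1227628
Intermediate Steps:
-1114*(893 + (-16 + 15*15)) = -1114*(893 + (-16 + 225)) = -1114*(893 + 209) = -1114*1102 = -1227628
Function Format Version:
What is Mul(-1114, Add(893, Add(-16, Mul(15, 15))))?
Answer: -1227628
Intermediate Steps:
Mul(-1114, Add(893, Add(-16, Mul(15, 15)))) = Mul(-1114, Add(893, Add(-16, 225))) = Mul(-1114, Add(893, 209)) = Mul(-1114, 1102) = -1227628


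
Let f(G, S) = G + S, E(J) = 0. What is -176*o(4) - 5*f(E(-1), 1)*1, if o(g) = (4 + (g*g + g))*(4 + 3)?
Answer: -29573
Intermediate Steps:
o(g) = 28 + 7*g + 7*g**2 (o(g) = (4 + (g**2 + g))*7 = (4 + (g + g**2))*7 = (4 + g + g**2)*7 = 28 + 7*g + 7*g**2)
-176*o(4) - 5*f(E(-1), 1)*1 = -176*(28 + 7*4 + 7*4**2) - 5*(0 + 1)*1 = -176*(28 + 28 + 7*16) - 5*1*1 = -176*(28 + 28 + 112) - 5*1 = -176*168 - 5 = -11*2688 - 5 = -29568 - 5 = -29573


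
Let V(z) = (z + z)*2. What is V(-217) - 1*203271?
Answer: -204139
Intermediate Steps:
V(z) = 4*z (V(z) = (2*z)*2 = 4*z)
V(-217) - 1*203271 = 4*(-217) - 1*203271 = -868 - 203271 = -204139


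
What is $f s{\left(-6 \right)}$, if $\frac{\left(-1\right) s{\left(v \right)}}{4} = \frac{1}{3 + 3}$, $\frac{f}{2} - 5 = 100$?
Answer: $-140$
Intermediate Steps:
$f = 210$ ($f = 10 + 2 \cdot 100 = 10 + 200 = 210$)
$s{\left(v \right)} = - \frac{2}{3}$ ($s{\left(v \right)} = - \frac{4}{3 + 3} = - \frac{4}{6} = \left(-4\right) \frac{1}{6} = - \frac{2}{3}$)
$f s{\left(-6 \right)} = 210 \left(- \frac{2}{3}\right) = -140$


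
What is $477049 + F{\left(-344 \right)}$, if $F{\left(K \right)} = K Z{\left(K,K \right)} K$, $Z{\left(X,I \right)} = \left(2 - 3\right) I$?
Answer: $41184633$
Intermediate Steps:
$Z{\left(X,I \right)} = - I$ ($Z{\left(X,I \right)} = \left(2 - 3\right) I = - I$)
$F{\left(K \right)} = - K^{3}$ ($F{\left(K \right)} = K \left(- K\right) K = - K^{2} K = - K^{3}$)
$477049 + F{\left(-344 \right)} = 477049 - \left(-344\right)^{3} = 477049 - -40707584 = 477049 + 40707584 = 41184633$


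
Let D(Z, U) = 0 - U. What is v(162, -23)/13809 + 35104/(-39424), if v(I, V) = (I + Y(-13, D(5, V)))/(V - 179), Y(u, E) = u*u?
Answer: -1530199669/1718281488 ≈ -0.89054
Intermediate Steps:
D(Z, U) = -U
Y(u, E) = u²
v(I, V) = (169 + I)/(-179 + V) (v(I, V) = (I + (-13)²)/(V - 179) = (I + 169)/(-179 + V) = (169 + I)/(-179 + V))
v(162, -23)/13809 + 35104/(-39424) = ((169 + 162)/(-179 - 23))/13809 + 35104/(-39424) = (331/(-202))*(1/13809) + 35104*(-1/39424) = -1/202*331*(1/13809) - 1097/1232 = -331/202*1/13809 - 1097/1232 = -331/2789418 - 1097/1232 = -1530199669/1718281488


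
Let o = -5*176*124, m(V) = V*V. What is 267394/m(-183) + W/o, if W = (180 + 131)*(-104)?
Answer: 3782650187/456789960 ≈ 8.2809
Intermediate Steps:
m(V) = V²
W = -32344 (W = 311*(-104) = -32344)
o = -109120 (o = -880*124 = -109120)
267394/m(-183) + W/o = 267394/((-183)²) - 32344/(-109120) = 267394/33489 - 32344*(-1/109120) = 267394*(1/33489) + 4043/13640 = 267394/33489 + 4043/13640 = 3782650187/456789960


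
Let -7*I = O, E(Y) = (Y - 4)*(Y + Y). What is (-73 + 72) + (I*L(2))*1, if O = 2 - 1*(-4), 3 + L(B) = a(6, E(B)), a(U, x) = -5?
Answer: 41/7 ≈ 5.8571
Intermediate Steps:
E(Y) = 2*Y*(-4 + Y) (E(Y) = (-4 + Y)*(2*Y) = 2*Y*(-4 + Y))
L(B) = -8 (L(B) = -3 - 5 = -8)
O = 6 (O = 2 + 4 = 6)
I = -6/7 (I = -1/7*6 = -6/7 ≈ -0.85714)
(-73 + 72) + (I*L(2))*1 = (-73 + 72) - 6/7*(-8)*1 = -1 + (48/7)*1 = -1 + 48/7 = 41/7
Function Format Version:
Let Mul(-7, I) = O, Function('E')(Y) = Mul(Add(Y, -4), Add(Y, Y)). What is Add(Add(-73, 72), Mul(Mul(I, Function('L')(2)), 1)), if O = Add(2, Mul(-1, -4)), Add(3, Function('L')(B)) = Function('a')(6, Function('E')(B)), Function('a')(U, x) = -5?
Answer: Rational(41, 7) ≈ 5.8571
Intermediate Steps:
Function('E')(Y) = Mul(2, Y, Add(-4, Y)) (Function('E')(Y) = Mul(Add(-4, Y), Mul(2, Y)) = Mul(2, Y, Add(-4, Y)))
Function('L')(B) = -8 (Function('L')(B) = Add(-3, -5) = -8)
O = 6 (O = Add(2, 4) = 6)
I = Rational(-6, 7) (I = Mul(Rational(-1, 7), 6) = Rational(-6, 7) ≈ -0.85714)
Add(Add(-73, 72), Mul(Mul(I, Function('L')(2)), 1)) = Add(Add(-73, 72), Mul(Mul(Rational(-6, 7), -8), 1)) = Add(-1, Mul(Rational(48, 7), 1)) = Add(-1, Rational(48, 7)) = Rational(41, 7)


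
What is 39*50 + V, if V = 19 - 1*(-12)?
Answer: 1981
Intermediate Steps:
V = 31 (V = 19 + 12 = 31)
39*50 + V = 39*50 + 31 = 1950 + 31 = 1981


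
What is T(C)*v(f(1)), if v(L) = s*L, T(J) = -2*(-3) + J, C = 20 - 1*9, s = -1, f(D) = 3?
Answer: -51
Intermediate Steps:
C = 11 (C = 20 - 9 = 11)
T(J) = 6 + J
v(L) = -L
T(C)*v(f(1)) = (6 + 11)*(-1*3) = 17*(-3) = -51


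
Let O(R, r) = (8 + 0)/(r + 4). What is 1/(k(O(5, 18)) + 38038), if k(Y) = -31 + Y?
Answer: 11/418081 ≈ 2.6311e-5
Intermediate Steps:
O(R, r) = 8/(4 + r)
1/(k(O(5, 18)) + 38038) = 1/((-31 + 8/(4 + 18)) + 38038) = 1/((-31 + 8/22) + 38038) = 1/((-31 + 8*(1/22)) + 38038) = 1/((-31 + 4/11) + 38038) = 1/(-337/11 + 38038) = 1/(418081/11) = 11/418081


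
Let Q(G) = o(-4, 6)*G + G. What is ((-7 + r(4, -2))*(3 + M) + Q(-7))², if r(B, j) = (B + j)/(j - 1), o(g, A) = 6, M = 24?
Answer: 65536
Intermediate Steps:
r(B, j) = (B + j)/(-1 + j)
Q(G) = 7*G (Q(G) = 6*G + G = 7*G)
((-7 + r(4, -2))*(3 + M) + Q(-7))² = ((-7 + (4 - 2)/(-1 - 2))*(3 + 24) + 7*(-7))² = ((-7 + 2/(-3))*27 - 49)² = ((-7 - ⅓*2)*27 - 49)² = ((-7 - ⅔)*27 - 49)² = (-23/3*27 - 49)² = (-207 - 49)² = (-256)² = 65536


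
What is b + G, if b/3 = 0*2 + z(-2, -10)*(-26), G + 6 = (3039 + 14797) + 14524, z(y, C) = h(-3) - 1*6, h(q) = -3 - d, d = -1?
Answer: 32978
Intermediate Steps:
h(q) = -2 (h(q) = -3 - 1*(-1) = -3 + 1 = -2)
z(y, C) = -8 (z(y, C) = -2 - 1*6 = -2 - 6 = -8)
G = 32354 (G = -6 + ((3039 + 14797) + 14524) = -6 + (17836 + 14524) = -6 + 32360 = 32354)
b = 624 (b = 3*(0*2 - 8*(-26)) = 3*(0 + 208) = 3*208 = 624)
b + G = 624 + 32354 = 32978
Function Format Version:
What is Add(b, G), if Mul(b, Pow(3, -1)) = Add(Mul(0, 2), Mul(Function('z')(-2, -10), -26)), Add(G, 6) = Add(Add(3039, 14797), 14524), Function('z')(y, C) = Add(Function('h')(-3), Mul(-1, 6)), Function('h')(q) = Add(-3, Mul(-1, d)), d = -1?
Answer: 32978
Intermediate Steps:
Function('h')(q) = -2 (Function('h')(q) = Add(-3, Mul(-1, -1)) = Add(-3, 1) = -2)
Function('z')(y, C) = -8 (Function('z')(y, C) = Add(-2, Mul(-1, 6)) = Add(-2, -6) = -8)
G = 32354 (G = Add(-6, Add(Add(3039, 14797), 14524)) = Add(-6, Add(17836, 14524)) = Add(-6, 32360) = 32354)
b = 624 (b = Mul(3, Add(Mul(0, 2), Mul(-8, -26))) = Mul(3, Add(0, 208)) = Mul(3, 208) = 624)
Add(b, G) = Add(624, 32354) = 32978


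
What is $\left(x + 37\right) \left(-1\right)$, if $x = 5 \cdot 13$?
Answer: $-102$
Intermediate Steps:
$x = 65$
$\left(x + 37\right) \left(-1\right) = \left(65 + 37\right) \left(-1\right) = 102 \left(-1\right) = -102$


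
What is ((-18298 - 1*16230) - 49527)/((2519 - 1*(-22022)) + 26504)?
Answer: -16811/10209 ≈ -1.6467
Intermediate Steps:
((-18298 - 1*16230) - 49527)/((2519 - 1*(-22022)) + 26504) = ((-18298 - 16230) - 49527)/((2519 + 22022) + 26504) = (-34528 - 49527)/(24541 + 26504) = -84055/51045 = -84055*1/51045 = -16811/10209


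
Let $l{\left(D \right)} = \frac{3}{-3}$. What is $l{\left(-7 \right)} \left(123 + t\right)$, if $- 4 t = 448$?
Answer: $-11$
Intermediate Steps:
$t = -112$ ($t = \left(- \frac{1}{4}\right) 448 = -112$)
$l{\left(D \right)} = -1$ ($l{\left(D \right)} = 3 \left(- \frac{1}{3}\right) = -1$)
$l{\left(-7 \right)} \left(123 + t\right) = - (123 - 112) = \left(-1\right) 11 = -11$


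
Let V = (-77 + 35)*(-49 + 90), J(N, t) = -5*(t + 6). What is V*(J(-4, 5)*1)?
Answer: 94710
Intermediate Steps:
J(N, t) = -30 - 5*t (J(N, t) = -5*(6 + t) = -30 - 5*t)
V = -1722 (V = -42*41 = -1722)
V*(J(-4, 5)*1) = -1722*(-30 - 5*5) = -1722*(-30 - 25) = -(-94710) = -1722*(-55) = 94710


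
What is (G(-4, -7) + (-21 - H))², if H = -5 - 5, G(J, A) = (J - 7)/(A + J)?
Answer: 100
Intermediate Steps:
G(J, A) = (-7 + J)/(A + J)
H = -10
(G(-4, -7) + (-21 - H))² = ((-7 - 4)/(-7 - 4) + (-21 - 1*(-10)))² = (-11/(-11) + (-21 + 10))² = (-1/11*(-11) - 11)² = (1 - 11)² = (-10)² = 100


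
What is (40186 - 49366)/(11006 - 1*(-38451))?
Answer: -9180/49457 ≈ -0.18562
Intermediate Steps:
(40186 - 49366)/(11006 - 1*(-38451)) = -9180/(11006 + 38451) = -9180/49457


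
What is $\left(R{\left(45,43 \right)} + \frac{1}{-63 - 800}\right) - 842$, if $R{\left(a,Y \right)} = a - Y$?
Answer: $- \frac{724921}{863} \approx -840.0$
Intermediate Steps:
$\left(R{\left(45,43 \right)} + \frac{1}{-63 - 800}\right) - 842 = \left(\left(45 - 43\right) + \frac{1}{-63 - 800}\right) - 842 = \left(\left(45 - 43\right) + \frac{1}{-863}\right) - 842 = \left(2 - \frac{1}{863}\right) - 842 = \frac{1725}{863} - 842 = - \frac{724921}{863}$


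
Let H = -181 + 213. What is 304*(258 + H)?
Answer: 88160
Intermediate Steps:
H = 32
304*(258 + H) = 304*(258 + 32) = 304*290 = 88160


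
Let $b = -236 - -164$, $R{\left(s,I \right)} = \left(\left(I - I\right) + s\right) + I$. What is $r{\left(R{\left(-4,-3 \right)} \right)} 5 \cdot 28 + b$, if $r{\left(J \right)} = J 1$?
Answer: $-1052$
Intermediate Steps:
$R{\left(s,I \right)} = I + s$ ($R{\left(s,I \right)} = \left(0 + s\right) + I = s + I = I + s$)
$r{\left(J \right)} = J$
$b = -72$ ($b = -236 + 164 = -72$)
$r{\left(R{\left(-4,-3 \right)} \right)} 5 \cdot 28 + b = \left(-3 - 4\right) 5 \cdot 28 - 72 = \left(-7\right) 140 - 72 = -980 - 72 = -1052$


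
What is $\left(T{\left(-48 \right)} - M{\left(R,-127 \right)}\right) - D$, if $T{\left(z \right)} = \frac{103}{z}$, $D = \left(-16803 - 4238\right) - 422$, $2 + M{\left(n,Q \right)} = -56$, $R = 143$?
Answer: $\frac{1032905}{48} \approx 21519.0$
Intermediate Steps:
$M{\left(n,Q \right)} = -58$ ($M{\left(n,Q \right)} = -2 - 56 = -58$)
$D = -21463$ ($D = -21041 - 422 = -21463$)
$\left(T{\left(-48 \right)} - M{\left(R,-127 \right)}\right) - D = \left(\frac{103}{-48} - -58\right) - -21463 = \left(103 \left(- \frac{1}{48}\right) + 58\right) + 21463 = \left(- \frac{103}{48} + 58\right) + 21463 = \frac{2681}{48} + 21463 = \frac{1032905}{48}$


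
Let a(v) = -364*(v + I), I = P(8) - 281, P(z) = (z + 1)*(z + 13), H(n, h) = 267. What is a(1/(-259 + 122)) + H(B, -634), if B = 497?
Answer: 4624799/137 ≈ 33758.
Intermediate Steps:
P(z) = (1 + z)*(13 + z)
I = -92 (I = (13 + 8² + 14*8) - 281 = (13 + 64 + 112) - 281 = 189 - 281 = -92)
a(v) = 33488 - 364*v (a(v) = -364*(v - 92) = -364*(-92 + v) = 33488 - 364*v)
a(1/(-259 + 122)) + H(B, -634) = (33488 - 364/(-259 + 122)) + 267 = (33488 - 364/(-137)) + 267 = (33488 - 364*(-1/137)) + 267 = (33488 + 364/137) + 267 = 4588220/137 + 267 = 4624799/137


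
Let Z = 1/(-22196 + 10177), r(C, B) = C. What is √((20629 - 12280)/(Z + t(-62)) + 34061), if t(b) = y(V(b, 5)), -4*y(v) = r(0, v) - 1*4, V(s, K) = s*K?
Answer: √680608355458/4006 ≈ 205.94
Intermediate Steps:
V(s, K) = K*s
Z = -1/12019 (Z = 1/(-12019) = -1/12019 ≈ -8.3202e-5)
y(v) = 1 (y(v) = -(0 - 1*4)/4 = -(0 - 4)/4 = -¼*(-4) = 1)
t(b) = 1
√((20629 - 12280)/(Z + t(-62)) + 34061) = √((20629 - 12280)/(-1/12019 + 1) + 34061) = √(8349/(12018/12019) + 34061) = √(8349*(12019/12018) + 34061) = √(33448877/4006 + 34061) = √(169897243/4006) = √680608355458/4006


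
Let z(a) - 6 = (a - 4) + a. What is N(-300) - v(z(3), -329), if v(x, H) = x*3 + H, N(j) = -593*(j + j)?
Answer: 356105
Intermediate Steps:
z(a) = 2 + 2*a (z(a) = 6 + ((a - 4) + a) = 6 + ((-4 + a) + a) = 6 + (-4 + 2*a) = 2 + 2*a)
N(j) = -1186*j
v(x, H) = H + 3*x (v(x, H) = 3*x + H = H + 3*x)
N(-300) - v(z(3), -329) = -1186*(-300) - (-329 + 3*(2 + 2*3)) = 355800 - (-329 + 3*(2 + 6)) = 355800 - (-329 + 3*8) = 355800 - (-329 + 24) = 355800 - 1*(-305) = 355800 + 305 = 356105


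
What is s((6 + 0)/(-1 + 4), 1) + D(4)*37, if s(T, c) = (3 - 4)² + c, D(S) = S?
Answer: 150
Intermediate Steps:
s(T, c) = 1 + c (s(T, c) = (-1)² + c = 1 + c)
s((6 + 0)/(-1 + 4), 1) + D(4)*37 = (1 + 1) + 4*37 = 2 + 148 = 150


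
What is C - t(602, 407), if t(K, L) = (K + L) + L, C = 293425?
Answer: 292009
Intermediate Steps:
t(K, L) = K + 2*L
C - t(602, 407) = 293425 - (602 + 2*407) = 293425 - (602 + 814) = 293425 - 1*1416 = 293425 - 1416 = 292009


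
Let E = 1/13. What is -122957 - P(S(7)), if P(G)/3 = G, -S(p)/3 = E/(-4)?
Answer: -6393773/52 ≈ -1.2296e+5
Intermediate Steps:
E = 1/13 ≈ 0.076923
S(p) = 3/52 (S(p) = -3/(13*(-4)) = -3*(-1)/(13*4) = -3*(-1/52) = 3/52)
P(G) = 3*G
-122957 - P(S(7)) = -122957 - 3*3/52 = -122957 - 1*9/52 = -122957 - 9/52 = -6393773/52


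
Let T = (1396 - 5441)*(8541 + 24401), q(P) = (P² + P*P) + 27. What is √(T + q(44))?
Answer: I*√133246491 ≈ 11543.0*I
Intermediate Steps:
q(P) = 27 + 2*P² (q(P) = (P² + P²) + 27 = 2*P² + 27 = 27 + 2*P²)
T = -133250390 (T = -4045*32942 = -133250390)
√(T + q(44)) = √(-133250390 + (27 + 2*44²)) = √(-133250390 + (27 + 2*1936)) = √(-133250390 + (27 + 3872)) = √(-133250390 + 3899) = √(-133246491) = I*√133246491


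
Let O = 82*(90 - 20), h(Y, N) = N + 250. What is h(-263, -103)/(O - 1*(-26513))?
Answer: 49/10751 ≈ 0.0045577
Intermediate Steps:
h(Y, N) = 250 + N
O = 5740 (O = 82*70 = 5740)
h(-263, -103)/(O - 1*(-26513)) = (250 - 103)/(5740 - 1*(-26513)) = 147/(5740 + 26513) = 147/32253 = 147*(1/32253) = 49/10751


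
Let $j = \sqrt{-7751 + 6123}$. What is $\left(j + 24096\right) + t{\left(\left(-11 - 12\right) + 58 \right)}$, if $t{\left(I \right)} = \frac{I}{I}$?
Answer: $24097 + 2 i \sqrt{407} \approx 24097.0 + 40.349 i$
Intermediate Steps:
$t{\left(I \right)} = 1$
$j = 2 i \sqrt{407}$ ($j = \sqrt{-1628} = 2 i \sqrt{407} \approx 40.349 i$)
$\left(j + 24096\right) + t{\left(\left(-11 - 12\right) + 58 \right)} = \left(2 i \sqrt{407} + 24096\right) + 1 = \left(24096 + 2 i \sqrt{407}\right) + 1 = 24097 + 2 i \sqrt{407}$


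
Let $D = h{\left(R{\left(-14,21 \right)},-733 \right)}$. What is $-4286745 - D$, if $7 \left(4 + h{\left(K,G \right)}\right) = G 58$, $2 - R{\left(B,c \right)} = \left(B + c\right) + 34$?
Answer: $- \frac{29964673}{7} \approx -4.2807 \cdot 10^{6}$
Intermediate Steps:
$R{\left(B,c \right)} = -32 - B - c$ ($R{\left(B,c \right)} = 2 - \left(\left(B + c\right) + 34\right) = 2 - \left(34 + B + c\right) = -32 - B - c$)
$h{\left(K,G \right)} = -4 + \frac{58 G}{7}$ ($h{\left(K,G \right)} = -4 + \frac{G 58}{7} = -4 + \frac{58 G}{7}$)
$D = - \frac{42542}{7}$ ($D = -4 + \frac{58}{7} \left(-733\right) = -4 - \frac{42514}{7} = - \frac{42542}{7} \approx -6077.4$)
$-4286745 - D = -4286745 - - \frac{42542}{7} = -4286745 + \frac{42542}{7} = - \frac{29964673}{7}$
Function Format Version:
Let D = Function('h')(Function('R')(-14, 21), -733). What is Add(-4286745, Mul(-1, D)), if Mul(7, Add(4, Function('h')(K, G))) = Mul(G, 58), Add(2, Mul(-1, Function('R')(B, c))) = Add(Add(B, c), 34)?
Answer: Rational(-29964673, 7) ≈ -4.2807e+6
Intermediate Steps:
Function('R')(B, c) = Add(-32, Mul(-1, B), Mul(-1, c)) (Function('R')(B, c) = Add(2, Mul(-1, Add(Add(B, c), 34))) = Add(2, Mul(-1, Add(34, B, c))) = Add(2, Add(-34, Mul(-1, B), Mul(-1, c))) = Add(-32, Mul(-1, B), Mul(-1, c)))
Function('h')(K, G) = Add(-4, Mul(Rational(58, 7), G)) (Function('h')(K, G) = Add(-4, Mul(Rational(1, 7), Mul(G, 58))) = Add(-4, Mul(Rational(1, 7), Mul(58, G))) = Add(-4, Mul(Rational(58, 7), G)))
D = Rational(-42542, 7) (D = Add(-4, Mul(Rational(58, 7), -733)) = Add(-4, Rational(-42514, 7)) = Rational(-42542, 7) ≈ -6077.4)
Add(-4286745, Mul(-1, D)) = Add(-4286745, Mul(-1, Rational(-42542, 7))) = Add(-4286745, Rational(42542, 7)) = Rational(-29964673, 7)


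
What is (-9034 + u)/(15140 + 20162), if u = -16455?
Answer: -25489/35302 ≈ -0.72203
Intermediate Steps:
(-9034 + u)/(15140 + 20162) = (-9034 - 16455)/(15140 + 20162) = -25489/35302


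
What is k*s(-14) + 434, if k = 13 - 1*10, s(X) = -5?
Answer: 419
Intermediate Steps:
k = 3 (k = 13 - 10 = 3)
k*s(-14) + 434 = 3*(-5) + 434 = -15 + 434 = 419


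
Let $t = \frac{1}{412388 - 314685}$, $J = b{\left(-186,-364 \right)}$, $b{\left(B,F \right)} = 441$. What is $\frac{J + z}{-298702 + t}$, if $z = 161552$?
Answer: $- \frac{15827202079}{29184081505} \approx -0.54232$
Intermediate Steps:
$J = 441$
$t = \frac{1}{97703} \approx 1.0235 \cdot 10^{-5}$
$\frac{J + z}{-298702 + t} = \frac{441 + 161552}{-298702 + \frac{1}{97703}} = \frac{161993}{- \frac{29184081505}{97703}} = 161993 \left(- \frac{97703}{29184081505}\right) = - \frac{15827202079}{29184081505}$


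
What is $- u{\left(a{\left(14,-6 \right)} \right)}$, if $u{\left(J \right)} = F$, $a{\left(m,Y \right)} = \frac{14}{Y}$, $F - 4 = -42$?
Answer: $38$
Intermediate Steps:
$F = -38$ ($F = 4 - 42 = -38$)
$u{\left(J \right)} = -38$
$- u{\left(a{\left(14,-6 \right)} \right)} = \left(-1\right) \left(-38\right) = 38$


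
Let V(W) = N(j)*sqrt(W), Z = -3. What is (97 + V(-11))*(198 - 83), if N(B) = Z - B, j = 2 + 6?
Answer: 11155 - 1265*I*sqrt(11) ≈ 11155.0 - 4195.5*I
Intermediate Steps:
j = 8
N(B) = -3 - B
V(W) = -11*sqrt(W) (V(W) = (-3 - 1*8)*sqrt(W) = (-3 - 8)*sqrt(W) = -11*sqrt(W))
(97 + V(-11))*(198 - 83) = (97 - 11*I*sqrt(11))*(198 - 83) = (97 - 11*I*sqrt(11))*115 = 11155 - 1265*I*sqrt(11)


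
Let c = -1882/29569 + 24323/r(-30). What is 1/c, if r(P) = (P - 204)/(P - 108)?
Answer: 88707/1272437131 ≈ 6.9714e-5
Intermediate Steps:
r(P) = (-204 + P)/(-108 + P)
c = 1272437131/88707 (c = -1882/29569 + 24323/(((-204 - 30)/(-108 - 30))) = -1882*1/29569 + 24323/((-234/(-138))) = -1882/29569 + 24323/((-1/138*(-234))) = -1882/29569 + 24323/(39/23) = -1882/29569 + 24323*(23/39) = -1882/29569 + 43033/3 = 1272437131/88707 ≈ 14344.)
1/c = 1/(1272437131/88707) = 88707/1272437131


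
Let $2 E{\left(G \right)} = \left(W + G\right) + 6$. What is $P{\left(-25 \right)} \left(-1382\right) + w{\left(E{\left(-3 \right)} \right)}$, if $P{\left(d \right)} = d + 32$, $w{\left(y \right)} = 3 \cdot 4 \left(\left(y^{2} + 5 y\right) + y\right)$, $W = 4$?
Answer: $-9275$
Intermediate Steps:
$E{\left(G \right)} = 5 + \frac{G}{2}$ ($E{\left(G \right)} = \frac{\left(4 + G\right) + 6}{2} = \frac{10 + G}{2} = 5 + \frac{G}{2}$)
$w{\left(y \right)} = 12 y^{2} + 72 y$ ($w{\left(y \right)} = 12 \left(y^{2} + 6 y\right) = 12 y^{2} + 72 y$)
$P{\left(d \right)} = 32 + d$
$P{\left(-25 \right)} \left(-1382\right) + w{\left(E{\left(-3 \right)} \right)} = \left(32 - 25\right) \left(-1382\right) + 12 \left(5 + \frac{1}{2} \left(-3\right)\right) \left(6 + \left(5 + \frac{1}{2} \left(-3\right)\right)\right) = 7 \left(-1382\right) + 12 \left(5 - \frac{3}{2}\right) \left(6 + \left(5 - \frac{3}{2}\right)\right) = -9674 + 12 \cdot \frac{7}{2} \left(6 + \frac{7}{2}\right) = -9674 + 12 \cdot \frac{7}{2} \cdot \frac{19}{2} = -9674 + 399 = -9275$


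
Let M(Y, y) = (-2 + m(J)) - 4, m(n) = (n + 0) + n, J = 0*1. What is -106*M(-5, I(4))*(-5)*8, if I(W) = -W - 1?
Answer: -25440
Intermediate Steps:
J = 0
m(n) = 2*n (m(n) = n + n = 2*n)
I(W) = -1 - W
M(Y, y) = -6 (M(Y, y) = (-2 + 2*0) - 4 = (-2 + 0) - 4 = -2 - 4 = -6)
-106*M(-5, I(4))*(-5)*8 = -106*(-6*(-5))*8 = -3180*8 = -106*240 = -25440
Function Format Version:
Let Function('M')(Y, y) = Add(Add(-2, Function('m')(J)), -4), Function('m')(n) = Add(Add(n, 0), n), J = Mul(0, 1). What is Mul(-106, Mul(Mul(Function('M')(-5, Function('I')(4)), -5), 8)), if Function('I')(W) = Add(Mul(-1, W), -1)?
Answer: -25440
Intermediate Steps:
J = 0
Function('m')(n) = Mul(2, n) (Function('m')(n) = Add(n, n) = Mul(2, n))
Function('I')(W) = Add(-1, Mul(-1, W))
Function('M')(Y, y) = -6 (Function('M')(Y, y) = Add(Add(-2, Mul(2, 0)), -4) = Add(Add(-2, 0), -4) = Add(-2, -4) = -6)
Mul(-106, Mul(Mul(Function('M')(-5, Function('I')(4)), -5), 8)) = Mul(-106, Mul(Mul(-6, -5), 8)) = Mul(-106, Mul(30, 8)) = Mul(-106, 240) = -25440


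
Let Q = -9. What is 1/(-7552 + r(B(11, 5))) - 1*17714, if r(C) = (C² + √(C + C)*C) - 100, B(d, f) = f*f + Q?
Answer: -242206287233/13673156 - 4*√2/3418289 ≈ -17714.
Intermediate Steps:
B(d, f) = -9 + f² (B(d, f) = f*f - 9 = f² - 9 = -9 + f²)
r(C) = -100 + C² + √2*C^(3/2) (r(C) = (C² + √(2*C)*C) - 100 = (C² + (√2*√C)*C) - 100 = (C² + √2*C^(3/2)) - 100 = -100 + C² + √2*C^(3/2))
1/(-7552 + r(B(11, 5))) - 1*17714 = 1/(-7552 + (-100 + (-9 + 5²)² + √2*(-9 + 5²)^(3/2))) - 1*17714 = 1/(-7552 + (-100 + (-9 + 25)² + √2*(-9 + 25)^(3/2))) - 17714 = 1/(-7552 + (-100 + 16² + √2*16^(3/2))) - 17714 = 1/(-7552 + (-100 + 256 + √2*64)) - 17714 = 1/(-7552 + (-100 + 256 + 64*√2)) - 17714 = 1/(-7552 + (156 + 64*√2)) - 17714 = 1/(-7396 + 64*√2) - 17714 = -17714 + 1/(-7396 + 64*√2)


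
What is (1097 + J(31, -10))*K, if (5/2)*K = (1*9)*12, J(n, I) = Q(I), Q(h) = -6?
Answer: 235656/5 ≈ 47131.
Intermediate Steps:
J(n, I) = -6
K = 216/5 (K = 2*((1*9)*12)/5 = 2*(9*12)/5 = (⅖)*108 = 216/5 ≈ 43.200)
(1097 + J(31, -10))*K = (1097 - 6)*(216/5) = 1091*(216/5) = 235656/5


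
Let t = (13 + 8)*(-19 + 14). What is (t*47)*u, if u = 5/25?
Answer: -987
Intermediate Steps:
u = ⅕ (u = 5*(1/25) = ⅕ ≈ 0.20000)
t = -105 (t = 21*(-5) = -105)
(t*47)*u = -105*47*(⅕) = -4935*⅕ = -987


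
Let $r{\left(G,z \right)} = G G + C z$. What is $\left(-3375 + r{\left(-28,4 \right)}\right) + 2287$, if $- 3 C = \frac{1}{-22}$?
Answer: $- \frac{10030}{33} \approx -303.94$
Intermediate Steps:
$C = \frac{1}{66}$ ($C = - \frac{1}{3 \left(-22\right)} = \left(- \frac{1}{3}\right) \left(- \frac{1}{22}\right) = \frac{1}{66} \approx 0.015152$)
$r{\left(G,z \right)} = G^{2} + \frac{z}{66}$ ($r{\left(G,z \right)} = G G + \frac{z}{66} = G^{2} + \frac{z}{66}$)
$\left(-3375 + r{\left(-28,4 \right)}\right) + 2287 = \left(-3375 + \left(\left(-28\right)^{2} + \frac{1}{66} \cdot 4\right)\right) + 2287 = \left(-3375 + \left(784 + \frac{2}{33}\right)\right) + 2287 = \left(-3375 + \frac{25874}{33}\right) + 2287 = - \frac{85501}{33} + 2287 = - \frac{10030}{33}$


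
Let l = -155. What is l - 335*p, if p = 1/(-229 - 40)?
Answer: -41360/269 ≈ -153.75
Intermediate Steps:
p = -1/269 (p = 1/(-269) = -1/269 ≈ -0.0037175)
l - 335*p = -155 - 335*(-1/269) = -155 + 335/269 = -41360/269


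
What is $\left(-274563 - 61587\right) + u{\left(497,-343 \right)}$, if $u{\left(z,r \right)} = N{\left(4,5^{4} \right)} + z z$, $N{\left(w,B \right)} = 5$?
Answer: $-89136$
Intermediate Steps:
$u{\left(z,r \right)} = 5 + z^{2}$ ($u{\left(z,r \right)} = 5 + z z = 5 + z^{2}$)
$\left(-274563 - 61587\right) + u{\left(497,-343 \right)} = \left(-274563 - 61587\right) + \left(5 + 497^{2}\right) = -336150 + \left(5 + 247009\right) = -336150 + 247014 = -89136$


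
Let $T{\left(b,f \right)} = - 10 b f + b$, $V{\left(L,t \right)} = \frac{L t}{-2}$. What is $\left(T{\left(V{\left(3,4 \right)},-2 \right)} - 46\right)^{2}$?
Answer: $29584$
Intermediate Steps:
$V{\left(L,t \right)} = - \frac{L t}{2}$ ($V{\left(L,t \right)} = L t \left(- \frac{1}{2}\right) = - \frac{L t}{2}$)
$T{\left(b,f \right)} = b - 10 b f$ ($T{\left(b,f \right)} = - 10 b f + b = b - 10 b f$)
$\left(T{\left(V{\left(3,4 \right)},-2 \right)} - 46\right)^{2} = \left(\left(- \frac{1}{2}\right) 3 \cdot 4 \left(1 - -20\right) - 46\right)^{2} = \left(- 6 \left(1 + 20\right) - 46\right)^{2} = \left(\left(-6\right) 21 - 46\right)^{2} = \left(-126 - 46\right)^{2} = \left(-172\right)^{2} = 29584$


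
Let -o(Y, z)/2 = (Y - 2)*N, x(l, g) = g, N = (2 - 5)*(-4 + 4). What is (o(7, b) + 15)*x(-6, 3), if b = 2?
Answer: 45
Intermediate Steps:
N = 0 (N = -3*0 = 0)
o(Y, z) = 0 (o(Y, z) = -2*(Y - 2)*0 = -2*(-2 + Y)*0 = -2*0 = 0)
(o(7, b) + 15)*x(-6, 3) = (0 + 15)*3 = 15*3 = 45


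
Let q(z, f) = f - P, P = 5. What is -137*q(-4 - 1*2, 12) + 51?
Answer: -908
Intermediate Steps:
q(z, f) = -5 + f (q(z, f) = f - 1*5 = f - 5 = -5 + f)
-137*q(-4 - 1*2, 12) + 51 = -137*(-5 + 12) + 51 = -137*7 + 51 = -959 + 51 = -908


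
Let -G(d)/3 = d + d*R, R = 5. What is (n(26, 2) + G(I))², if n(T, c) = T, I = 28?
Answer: 228484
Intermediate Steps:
G(d) = -18*d (G(d) = -3*(d + d*5) = -3*(d + 5*d) = -18*d)
(n(26, 2) + G(I))² = (26 - 18*28)² = (26 - 504)² = (-478)² = 228484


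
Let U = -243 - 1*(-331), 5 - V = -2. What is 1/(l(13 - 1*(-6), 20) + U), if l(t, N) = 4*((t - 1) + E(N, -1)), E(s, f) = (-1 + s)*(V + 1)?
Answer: 1/768 ≈ 0.0013021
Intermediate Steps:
V = 7 (V = 5 - 1*(-2) = 5 + 2 = 7)
E(s, f) = -8 + 8*s (E(s, f) = (-1 + s)*(7 + 1) = (-1 + s)*8 = -8 + 8*s)
U = 88 (U = -243 + 331 = 88)
l(t, N) = -36 + 4*t + 32*N (l(t, N) = 4*((t - 1) + (-8 + 8*N)) = 4*((-1 + t) + (-8 + 8*N)) = 4*(-9 + t + 8*N) = -36 + 4*t + 32*N)
1/(l(13 - 1*(-6), 20) + U) = 1/((-36 + 4*(13 - 1*(-6)) + 32*20) + 88) = 1/((-36 + 4*(13 + 6) + 640) + 88) = 1/((-36 + 4*19 + 640) + 88) = 1/((-36 + 76 + 640) + 88) = 1/(680 + 88) = 1/768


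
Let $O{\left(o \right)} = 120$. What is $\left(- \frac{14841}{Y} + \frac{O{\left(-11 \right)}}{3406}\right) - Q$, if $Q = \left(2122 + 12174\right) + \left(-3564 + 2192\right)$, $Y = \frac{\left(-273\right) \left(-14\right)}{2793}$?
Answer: $- \frac{80958273}{3406} \approx -23769.0$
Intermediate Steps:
$Y = \frac{26}{19}$ ($Y = 3822 \cdot \frac{1}{2793} = \frac{26}{19} \approx 1.3684$)
$Q = 12924$ ($Q = 14296 - 1372 = 12924$)
$\left(- \frac{14841}{Y} + \frac{O{\left(-11 \right)}}{3406}\right) - Q = \left(- \frac{14841}{\frac{26}{19}} + \frac{120}{3406}\right) - 12924 = \left(\left(-14841\right) \frac{19}{26} + 120 \cdot \frac{1}{3406}\right) - 12924 = \left(- \frac{281979}{26} + \frac{60}{1703}\right) - 12924 = - \frac{36939129}{3406} - 12924 = - \frac{80958273}{3406}$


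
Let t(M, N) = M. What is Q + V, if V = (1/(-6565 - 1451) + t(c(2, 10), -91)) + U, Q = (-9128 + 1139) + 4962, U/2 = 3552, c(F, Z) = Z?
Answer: 32761391/8016 ≈ 4087.0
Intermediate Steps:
U = 7104 (U = 2*3552 = 7104)
Q = -3027 (Q = -7989 + 4962 = -3027)
V = 57025823/8016 (V = (1/(-6565 - 1451) + 10) + 7104 = (1/(-8016) + 10) + 7104 = (-1/8016 + 10) + 7104 = 80159/8016 + 7104 = 57025823/8016 ≈ 7114.0)
Q + V = -3027 + 57025823/8016 = 32761391/8016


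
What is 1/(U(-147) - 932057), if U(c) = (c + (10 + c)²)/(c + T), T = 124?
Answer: -23/21455933 ≈ -1.0720e-6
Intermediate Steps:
U(c) = (c + (10 + c)²)/(124 + c) (U(c) = (c + (10 + c)²)/(c + 124) = (c + (10 + c)²)/(124 + c))
1/(U(-147) - 932057) = 1/((-147 + (10 - 147)²)/(124 - 147) - 932057) = 1/((-147 + (-137)²)/(-23) - 932057) = 1/(-(-147 + 18769)/23 - 932057) = 1/(-1/23*18622 - 932057) = 1/(-18622/23 - 932057) = 1/(-21455933/23) = -23/21455933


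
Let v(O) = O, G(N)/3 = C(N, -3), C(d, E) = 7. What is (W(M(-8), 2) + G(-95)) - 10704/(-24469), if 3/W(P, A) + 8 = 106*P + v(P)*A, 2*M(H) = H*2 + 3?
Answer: 372359223/17372990 ≈ 21.433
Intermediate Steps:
G(N) = 21 (G(N) = 3*7 = 21)
M(H) = 3/2 + H (M(H) = (H*2 + 3)/2 = (2*H + 3)/2 = (3 + 2*H)/2 = 3/2 + H)
W(P, A) = 3/(-8 + 106*P + A*P) (W(P, A) = 3/(-8 + (106*P + P*A)) = 3/(-8 + (106*P + A*P)) = 3/(-8 + 106*P + A*P))
(W(M(-8), 2) + G(-95)) - 10704/(-24469) = (3/(-8 + 106*(3/2 - 8) + 2*(3/2 - 8)) + 21) - 10704/(-24469) = (3/(-8 + 106*(-13/2) + 2*(-13/2)) + 21) - 10704*(-1/24469) = (3/(-8 - 689 - 13) + 21) + 10704/24469 = (3/(-710) + 21) + 10704/24469 = (3*(-1/710) + 21) + 10704/24469 = (-3/710 + 21) + 10704/24469 = 14907/710 + 10704/24469 = 372359223/17372990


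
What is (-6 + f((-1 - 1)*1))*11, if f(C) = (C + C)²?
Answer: 110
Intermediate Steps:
f(C) = 4*C² (f(C) = (2*C)² = 4*C²)
(-6 + f((-1 - 1)*1))*11 = (-6 + 4*((-1 - 1)*1)²)*11 = (-6 + 4*(-2*1)²)*11 = (-6 + 4*(-2)²)*11 = (-6 + 4*4)*11 = (-6 + 16)*11 = 10*11 = 110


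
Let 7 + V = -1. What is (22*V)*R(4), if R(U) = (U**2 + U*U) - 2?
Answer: -5280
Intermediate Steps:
V = -8 (V = -7 - 1 = -8)
R(U) = -2 + 2*U**2 (R(U) = (U**2 + U**2) - 2 = 2*U**2 - 2 = -2 + 2*U**2)
(22*V)*R(4) = (22*(-8))*(-2 + 2*4**2) = -176*(-2 + 2*16) = -176*(-2 + 32) = -176*30 = -5280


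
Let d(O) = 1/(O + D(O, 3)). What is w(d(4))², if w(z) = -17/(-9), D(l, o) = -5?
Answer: 289/81 ≈ 3.5679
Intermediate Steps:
d(O) = 1/(-5 + O) (d(O) = 1/(O - 5) = 1/(-5 + O))
w(z) = 17/9 (w(z) = -17*(-⅑) = 17/9)
w(d(4))² = (17/9)² = 289/81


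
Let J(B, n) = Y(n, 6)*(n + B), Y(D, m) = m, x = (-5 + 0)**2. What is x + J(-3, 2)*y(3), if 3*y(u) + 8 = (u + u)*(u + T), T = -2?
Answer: 29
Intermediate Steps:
x = 25 (x = (-5)**2 = 25)
J(B, n) = 6*B + 6*n (J(B, n) = 6*(n + B) = 6*(B + n) = 6*B + 6*n)
y(u) = -8/3 + 2*u*(-2 + u)/3 (y(u) = -8/3 + ((u + u)*(u - 2))/3 = -8/3 + ((2*u)*(-2 + u))/3 = -8/3 + (2*u*(-2 + u))/3 = -8/3 + 2*u*(-2 + u)/3)
x + J(-3, 2)*y(3) = 25 + (6*(-3) + 6*2)*(-8/3 - 4/3*3 + (2/3)*3**2) = 25 + (-18 + 12)*(-8/3 - 4 + (2/3)*9) = 25 - 6*(-8/3 - 4 + 6) = 25 - 6*(-2/3) = 25 + 4 = 29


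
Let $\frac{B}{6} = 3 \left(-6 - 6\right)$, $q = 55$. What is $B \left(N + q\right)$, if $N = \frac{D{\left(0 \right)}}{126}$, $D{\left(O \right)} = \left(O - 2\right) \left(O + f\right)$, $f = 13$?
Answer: $- \frac{82848}{7} \approx -11835.0$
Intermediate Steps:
$D{\left(O \right)} = \left(-2 + O\right) \left(13 + O\right)$ ($D{\left(O \right)} = \left(O - 2\right) \left(O + 13\right) = \left(-2 + O\right) \left(13 + O\right)$)
$B = -216$ ($B = 6 \cdot 3 \left(-6 - 6\right) = 6 \cdot 3 \left(-12\right) = 6 \left(-36\right) = -216$)
$N = - \frac{13}{63}$ ($N = \frac{-26 + 0^{2} + 11 \cdot 0}{126} = \left(-26 + 0 + 0\right) \frac{1}{126} = \left(-26\right) \frac{1}{126} = - \frac{13}{63} \approx -0.20635$)
$B \left(N + q\right) = - 216 \left(- \frac{13}{63} + 55\right) = \left(-216\right) \frac{3452}{63} = - \frac{82848}{7}$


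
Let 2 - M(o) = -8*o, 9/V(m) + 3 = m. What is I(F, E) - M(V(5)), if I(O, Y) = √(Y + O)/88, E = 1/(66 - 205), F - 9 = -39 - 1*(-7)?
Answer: -38 + I*√444522/12232 ≈ -38.0 + 0.054507*I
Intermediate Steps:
V(m) = 9/(-3 + m)
M(o) = 2 + 8*o (M(o) = 2 - (-8)*o = 2 + 8*o)
F = -23 (F = 9 + (-39 - 1*(-7)) = 9 + (-39 + 7) = 9 - 32 = -23)
E = -1/139 (E = 1/(-139) = -1/139 ≈ -0.0071942)
I(O, Y) = √(O + Y)/88 (I(O, Y) = √(O + Y)*(1/88) = √(O + Y)/88)
I(F, E) - M(V(5)) = √(-23 - 1/139)/88 - (2 + 8*(9/(-3 + 5))) = √(-3198/139)/88 - (2 + 8*(9/2)) = (I*√444522/139)/88 - (2 + 8*(9*(½))) = I*√444522/12232 - (2 + 8*(9/2)) = I*√444522/12232 - (2 + 36) = I*√444522/12232 - 1*38 = I*√444522/12232 - 38 = -38 + I*√444522/12232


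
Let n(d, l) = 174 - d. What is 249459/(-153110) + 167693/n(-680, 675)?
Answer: 104354251/535885 ≈ 194.73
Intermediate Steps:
249459/(-153110) + 167693/n(-680, 675) = 249459/(-153110) + 167693/(174 - 1*(-680)) = 249459*(-1/153110) + 167693/(174 + 680) = -249459/153110 + 167693/854 = 104354251/535885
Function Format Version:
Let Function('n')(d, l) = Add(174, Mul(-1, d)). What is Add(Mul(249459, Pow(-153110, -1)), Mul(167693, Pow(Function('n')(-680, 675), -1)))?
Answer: Rational(104354251, 535885) ≈ 194.73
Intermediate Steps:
Add(Mul(249459, Pow(-153110, -1)), Mul(167693, Pow(Function('n')(-680, 675), -1))) = Add(Mul(249459, Pow(-153110, -1)), Mul(167693, Pow(Add(174, Mul(-1, -680)), -1))) = Add(Mul(249459, Rational(-1, 153110)), Mul(167693, Pow(Add(174, 680), -1))) = Add(Rational(-249459, 153110), Mul(167693, Pow(854, -1))) = Add(Rational(-249459, 153110), Mul(167693, Rational(1, 854))) = Add(Rational(-249459, 153110), Rational(167693, 854)) = Rational(104354251, 535885)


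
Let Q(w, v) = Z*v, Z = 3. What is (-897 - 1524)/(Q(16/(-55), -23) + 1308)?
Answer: -807/413 ≈ -1.9540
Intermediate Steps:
Q(w, v) = 3*v
(-897 - 1524)/(Q(16/(-55), -23) + 1308) = (-897 - 1524)/(3*(-23) + 1308) = -2421/(-69 + 1308) = -2421/1239 = -2421*1/1239 = -807/413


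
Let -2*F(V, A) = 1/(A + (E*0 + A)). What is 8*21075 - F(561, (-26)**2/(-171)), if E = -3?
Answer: 455894229/2704 ≈ 1.6860e+5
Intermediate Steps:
F(V, A) = -1/(4*A) (F(V, A) = -1/(2*(A + (-3*0 + A))) = -1/(2*(A + (0 + A))) = -1/(2*(A + A)) = -1/(2*A)/2 = -1/(4*A))
8*21075 - F(561, (-26)**2/(-171)) = 8*21075 - (-1)/(4*((-26)**2/(-171))) = 168600 - (-1)/(4*(676*(-1/171))) = 168600 - (-1)/(4*(-676/171)) = 168600 - (-1)*(-171)/(4*676) = 168600 - 1*171/2704 = 168600 - 171/2704 = 455894229/2704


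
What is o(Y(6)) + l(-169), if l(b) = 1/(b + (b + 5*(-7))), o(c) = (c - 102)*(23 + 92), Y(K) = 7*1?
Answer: -4075026/373 ≈ -10925.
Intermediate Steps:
Y(K) = 7
o(c) = -11730 + 115*c (o(c) = (-102 + c)*115 = -11730 + 115*c)
l(b) = 1/(-35 + 2*b) (l(b) = 1/(b + (b - 35)) = 1/(b + (-35 + b)) = 1/(-35 + 2*b))
o(Y(6)) + l(-169) = (-11730 + 115*7) + 1/(-35 + 2*(-169)) = (-11730 + 805) + 1/(-35 - 338) = -10925 + 1/(-373) = -10925 - 1/373 = -4075026/373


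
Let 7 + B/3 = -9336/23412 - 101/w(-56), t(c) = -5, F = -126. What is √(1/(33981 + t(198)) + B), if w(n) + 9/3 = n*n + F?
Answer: I*√230456956945755291218/3214928036 ≈ 4.722*I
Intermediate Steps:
w(n) = -129 + n² (w(n) = -3 + (n*n - 126) = -3 + (n² - 126) = -3 + (-126 + n²) = -129 + n²)
B = -130809288/5866657 (B = -21 + 3*(-9336/23412 - 101/(-129 + (-56)²)) = -21 + 3*(-9336*1/23412 - 101/(-129 + 3136)) = -21 + 3*(-778/1951 - 101/3007) = -21 + 3*(-2536497/5866657) = -21 - 7609491/5866657 = -130809288/5866657 ≈ -22.297)
√(1/(33981 + t(198)) + B) = √(1/(33981 - 5) - 130809288/5866657) = √(1/33976 - 130809288/5866657) = √(-143366790401/6429856072) = I*√230456956945755291218/3214928036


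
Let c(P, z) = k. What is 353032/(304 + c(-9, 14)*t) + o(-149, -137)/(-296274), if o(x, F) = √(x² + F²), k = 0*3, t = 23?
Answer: 44129/38 - √40970/296274 ≈ 1161.3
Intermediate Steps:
k = 0
c(P, z) = 0
o(x, F) = √(F² + x²)
353032/(304 + c(-9, 14)*t) + o(-149, -137)/(-296274) = 353032/(304 + 0*23) + √((-137)² + (-149)²)/(-296274) = 353032/(304 + 0) + √(18769 + 22201)*(-1/296274) = 353032/304 + √40970*(-1/296274) = 353032*(1/304) - √40970/296274 = 44129/38 - √40970/296274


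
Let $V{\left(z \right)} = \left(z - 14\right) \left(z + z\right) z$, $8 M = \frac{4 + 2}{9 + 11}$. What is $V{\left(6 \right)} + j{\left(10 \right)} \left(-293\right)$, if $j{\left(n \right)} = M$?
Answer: $- \frac{46959}{80} \approx -586.99$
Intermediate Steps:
$M = \frac{3}{80}$ ($M = \frac{\left(4 + 2\right) \frac{1}{9 + 11}}{8} = \frac{6 \cdot \frac{1}{20}}{8} = \frac{1}{8} \cdot \frac{3}{10} = \frac{3}{80} \approx 0.0375$)
$j{\left(n \right)} = \frac{3}{80}$
$V{\left(z \right)} = 2 z^{2} \left(-14 + z\right)$ ($V{\left(z \right)} = \left(-14 + z\right) 2 z z = 2 z \left(-14 + z\right) z = 2 z^{2} \left(-14 + z\right)$)
$V{\left(6 \right)} + j{\left(10 \right)} \left(-293\right) = 2 \cdot 6^{2} \left(-14 + 6\right) + \frac{3}{80} \left(-293\right) = 2 \cdot 36 \left(-8\right) - \frac{879}{80} = -576 - \frac{879}{80} = - \frac{46959}{80}$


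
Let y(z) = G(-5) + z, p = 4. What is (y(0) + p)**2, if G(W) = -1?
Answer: 9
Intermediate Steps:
y(z) = -1 + z
(y(0) + p)**2 = ((-1 + 0) + 4)**2 = (-1 + 4)**2 = 3**2 = 9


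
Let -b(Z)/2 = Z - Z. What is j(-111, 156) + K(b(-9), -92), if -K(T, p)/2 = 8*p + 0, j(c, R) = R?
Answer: 1628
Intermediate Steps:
b(Z) = 0 (b(Z) = -2*(Z - Z) = -2*0 = 0)
K(T, p) = -16*p (K(T, p) = -2*(8*p + 0) = -16*p)
j(-111, 156) + K(b(-9), -92) = 156 - 16*(-92) = 156 + 1472 = 1628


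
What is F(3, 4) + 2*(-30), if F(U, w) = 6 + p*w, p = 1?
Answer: -50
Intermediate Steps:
F(U, w) = 6 + w (F(U, w) = 6 + 1*w = 6 + w)
F(3, 4) + 2*(-30) = (6 + 4) + 2*(-30) = 10 - 60 = -50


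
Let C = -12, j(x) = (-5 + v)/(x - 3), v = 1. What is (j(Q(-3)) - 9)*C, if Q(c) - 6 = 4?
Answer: 804/7 ≈ 114.86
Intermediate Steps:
Q(c) = 10 (Q(c) = 6 + 4 = 10)
j(x) = -4/(-3 + x) (j(x) = (-5 + 1)/(x - 3) = -4/(-3 + x))
(j(Q(-3)) - 9)*C = (-4/(-3 + 10) - 9)*(-12) = (-4/7 - 9)*(-12) = -67/7*(-12) = 804/7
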